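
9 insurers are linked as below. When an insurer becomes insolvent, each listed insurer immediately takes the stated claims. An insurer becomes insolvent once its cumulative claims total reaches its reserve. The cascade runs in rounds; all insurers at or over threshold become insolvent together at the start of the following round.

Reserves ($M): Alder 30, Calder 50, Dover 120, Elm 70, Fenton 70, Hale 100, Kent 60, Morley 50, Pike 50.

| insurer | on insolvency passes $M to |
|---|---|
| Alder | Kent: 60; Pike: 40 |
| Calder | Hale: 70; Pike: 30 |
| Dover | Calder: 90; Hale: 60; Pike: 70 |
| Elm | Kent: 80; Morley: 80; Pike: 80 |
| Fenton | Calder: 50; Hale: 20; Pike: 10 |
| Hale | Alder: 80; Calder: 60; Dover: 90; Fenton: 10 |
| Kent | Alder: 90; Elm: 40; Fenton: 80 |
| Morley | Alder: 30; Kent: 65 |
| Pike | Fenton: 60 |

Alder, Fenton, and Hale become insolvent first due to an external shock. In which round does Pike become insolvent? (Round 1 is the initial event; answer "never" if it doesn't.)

Round 1 — Alder, Fenton, Hale become insolvent (initial).
  Calder: +50+60 → 110 ≥ 50
  Dover: +90 → 90 < 120
  Kent: +60 → 60 ≥ 60
  Pike: +40+10 → 50 ≥ 50
Round 2 — Calder, Kent, Pike become insolvent.
  Elm: +40 → 40 < 70
No further insolvencies.

2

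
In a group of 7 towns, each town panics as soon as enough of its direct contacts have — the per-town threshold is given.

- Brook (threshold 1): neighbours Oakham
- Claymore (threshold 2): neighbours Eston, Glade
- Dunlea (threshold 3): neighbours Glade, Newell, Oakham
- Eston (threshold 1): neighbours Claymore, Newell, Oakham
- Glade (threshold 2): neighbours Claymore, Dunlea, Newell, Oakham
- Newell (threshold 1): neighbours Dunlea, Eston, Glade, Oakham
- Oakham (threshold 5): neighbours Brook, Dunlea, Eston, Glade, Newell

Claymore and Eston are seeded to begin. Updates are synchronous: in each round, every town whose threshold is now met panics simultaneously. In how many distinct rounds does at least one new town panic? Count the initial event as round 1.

Round 1 — Claymore, Eston panic (initial).
Round 2 — checking thresholds:
  Glade: 1 of 4 neighbours < 2, holds.
  Newell: 1 of 4 neighbours ≥ 1, panics.
  Oakham: 1 of 5 neighbours < 5, holds.
Round 3 — checking thresholds:
  Dunlea: 1 of 3 neighbours < 3, holds.
  Glade: 2 of 4 neighbours ≥ 2, panics.
  Oakham: 2 of 5 neighbours < 5, holds.
Round 4 — no new panics; cascade stops.

3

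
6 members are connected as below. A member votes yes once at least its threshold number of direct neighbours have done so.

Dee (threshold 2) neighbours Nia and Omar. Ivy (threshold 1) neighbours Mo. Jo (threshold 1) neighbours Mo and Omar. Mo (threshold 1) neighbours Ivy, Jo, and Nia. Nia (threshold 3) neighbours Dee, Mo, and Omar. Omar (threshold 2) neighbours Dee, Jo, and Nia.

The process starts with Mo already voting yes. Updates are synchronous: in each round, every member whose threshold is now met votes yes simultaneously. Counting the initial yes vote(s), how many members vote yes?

3

Round 1 — Mo votes yes (initial).
Round 2 — checking thresholds:
  Ivy: 1 of 1 neighbours ≥ 1, votes yes.
  Jo: 1 of 2 neighbours ≥ 1, votes yes.
  Nia: 1 of 3 neighbours < 3, holds.
Round 3 — no new yes votes; cascade stops.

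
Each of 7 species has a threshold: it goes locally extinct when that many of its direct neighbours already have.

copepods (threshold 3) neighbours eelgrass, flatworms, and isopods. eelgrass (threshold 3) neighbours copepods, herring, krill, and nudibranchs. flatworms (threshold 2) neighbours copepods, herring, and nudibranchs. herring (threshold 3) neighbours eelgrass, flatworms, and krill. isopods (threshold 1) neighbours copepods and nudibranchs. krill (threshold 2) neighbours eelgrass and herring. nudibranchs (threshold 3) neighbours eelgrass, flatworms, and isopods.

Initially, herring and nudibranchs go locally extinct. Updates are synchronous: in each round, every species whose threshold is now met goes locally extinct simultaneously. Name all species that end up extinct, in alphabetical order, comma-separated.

Round 1 — herring, nudibranchs go locally extinct (initial).
Round 2 — checking thresholds:
  eelgrass: 2 of 4 neighbours < 3, holds.
  flatworms: 2 of 3 neighbours ≥ 2, goes locally extinct.
  isopods: 1 of 2 neighbours ≥ 1, goes locally extinct.
  krill: 1 of 2 neighbours < 2, holds.
Round 3 — no new extinctions; cascade stops.

flatworms, herring, isopods, nudibranchs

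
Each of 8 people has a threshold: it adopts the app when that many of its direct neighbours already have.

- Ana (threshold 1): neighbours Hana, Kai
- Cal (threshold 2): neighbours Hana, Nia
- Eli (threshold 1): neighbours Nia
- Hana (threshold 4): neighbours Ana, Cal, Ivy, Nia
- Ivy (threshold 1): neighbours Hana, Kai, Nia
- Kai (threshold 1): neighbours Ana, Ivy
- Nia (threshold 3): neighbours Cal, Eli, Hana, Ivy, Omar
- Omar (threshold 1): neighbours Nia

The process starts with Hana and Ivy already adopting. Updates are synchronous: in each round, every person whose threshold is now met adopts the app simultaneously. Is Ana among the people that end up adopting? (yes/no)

yes

Round 1 — Hana, Ivy adopt the app (initial).
Round 2 — checking thresholds:
  Ana: 1 of 2 neighbours ≥ 1, adopts the app.
  Cal: 1 of 2 neighbours < 2, below threshold.
  Kai: 1 of 2 neighbours ≥ 1, adopts the app.
  Nia: 2 of 5 neighbours < 3, below threshold.
Round 3 — no new adoptions; cascade stops.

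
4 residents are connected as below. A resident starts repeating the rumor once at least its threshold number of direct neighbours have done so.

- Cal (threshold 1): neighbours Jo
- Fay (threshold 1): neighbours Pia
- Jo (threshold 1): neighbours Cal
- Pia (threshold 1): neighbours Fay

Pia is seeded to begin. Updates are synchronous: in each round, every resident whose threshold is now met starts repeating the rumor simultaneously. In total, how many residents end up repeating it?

2

Round 1 — Pia starts repeating the rumor (initial).
Round 2 — checking thresholds:
  Fay: 1 of 1 neighbours ≥ 1, starts repeating the rumor.
Round 3 — no new spreads; cascade stops.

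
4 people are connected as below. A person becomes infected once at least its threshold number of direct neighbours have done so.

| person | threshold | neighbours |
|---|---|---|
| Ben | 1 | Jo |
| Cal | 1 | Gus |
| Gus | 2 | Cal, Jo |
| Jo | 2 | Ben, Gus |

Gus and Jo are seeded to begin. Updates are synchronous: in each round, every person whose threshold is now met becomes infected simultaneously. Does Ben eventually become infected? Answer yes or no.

yes

Round 1 — Gus, Jo become infected (initial).
Round 2 — checking thresholds:
  Ben: 1 of 1 neighbours ≥ 1, becomes infected.
  Cal: 1 of 1 neighbours ≥ 1, becomes infected.
Round 3 — no new infections; cascade stops.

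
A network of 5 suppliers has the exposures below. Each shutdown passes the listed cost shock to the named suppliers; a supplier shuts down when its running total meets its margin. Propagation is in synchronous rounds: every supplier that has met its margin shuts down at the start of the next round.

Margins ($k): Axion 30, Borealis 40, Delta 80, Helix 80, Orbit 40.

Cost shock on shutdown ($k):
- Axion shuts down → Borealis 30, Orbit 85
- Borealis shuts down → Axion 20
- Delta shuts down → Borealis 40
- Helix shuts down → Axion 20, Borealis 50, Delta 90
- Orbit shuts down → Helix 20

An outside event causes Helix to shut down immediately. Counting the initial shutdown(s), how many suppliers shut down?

5

Round 1 — Helix shuts down (initial).
  Axion: +20 → 20 < 30
  Borealis: +50 → 50 ≥ 40
  Delta: +90 → 90 ≥ 80
Round 2 — Borealis, Delta shut down.
  Axion: +20 → 40 ≥ 30
Round 3 — Axion shuts down.
  Orbit: +85 → 85 ≥ 40
Round 4 — Orbit shuts down.
No further shutdowns.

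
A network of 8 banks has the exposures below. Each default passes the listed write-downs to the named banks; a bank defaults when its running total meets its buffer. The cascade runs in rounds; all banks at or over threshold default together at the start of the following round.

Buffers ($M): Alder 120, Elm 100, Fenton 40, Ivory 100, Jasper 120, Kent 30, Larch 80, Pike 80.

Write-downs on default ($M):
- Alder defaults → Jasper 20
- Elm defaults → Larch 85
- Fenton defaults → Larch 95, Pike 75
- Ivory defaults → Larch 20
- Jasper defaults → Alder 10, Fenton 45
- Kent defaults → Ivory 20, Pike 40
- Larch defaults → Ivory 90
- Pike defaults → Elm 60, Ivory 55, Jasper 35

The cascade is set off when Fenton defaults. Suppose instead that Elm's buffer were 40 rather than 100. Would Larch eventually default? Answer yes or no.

yes

With Elm's buffer at 40:
Round 1 — Fenton defaults (initial).
  Larch: +95 → 95 ≥ 80
  Pike: +75 → 75 < 80
Round 2 — Larch defaults.
  Ivory: +90 → 90 < 100
No further defaults.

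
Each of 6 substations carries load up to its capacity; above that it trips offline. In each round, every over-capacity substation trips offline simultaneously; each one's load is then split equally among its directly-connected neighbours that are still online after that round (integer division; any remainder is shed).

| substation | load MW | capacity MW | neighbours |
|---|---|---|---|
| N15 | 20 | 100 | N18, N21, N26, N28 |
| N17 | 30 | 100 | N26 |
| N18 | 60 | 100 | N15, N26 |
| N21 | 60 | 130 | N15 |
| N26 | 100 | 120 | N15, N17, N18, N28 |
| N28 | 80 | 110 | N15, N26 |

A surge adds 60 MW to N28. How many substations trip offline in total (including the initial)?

Round 1 — N28 at 140 > 110. N28 trips offline.
  N28 sheds 140 MW to N15, N26: 70 each.
    N15: 20+70 = 90 ≤ 100
    N26: 100+70 = 170 > 120
Round 2 — N26 trips offline.
  N26 sheds 170 MW to N15, N17, N18: 56 each (2 lost).
    N15: 90+56 = 146 > 100
    N17: 30+56 = 86 ≤ 100
    N18: 60+56 = 116 > 100
Round 3 — N15, N18 trip offline.
  N15 sheds 146 MW to N21: 146 each.
    N21: 60+146 = 206 > 130
  N18 sheds 116 MW: no online neighbours, lost.
Round 4 — N21 trips offline.
  N21 sheds 206 MW: no online neighbours, lost.
No further trips.

5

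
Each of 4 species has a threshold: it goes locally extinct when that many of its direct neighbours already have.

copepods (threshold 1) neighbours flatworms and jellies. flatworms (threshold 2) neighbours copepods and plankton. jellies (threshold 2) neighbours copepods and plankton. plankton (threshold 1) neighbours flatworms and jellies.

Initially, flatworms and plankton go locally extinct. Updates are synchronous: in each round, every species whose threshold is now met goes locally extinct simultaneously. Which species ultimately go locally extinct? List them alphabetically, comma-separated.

copepods, flatworms, jellies, plankton

Round 1 — flatworms, plankton go locally extinct (initial).
Round 2 — checking thresholds:
  copepods: 1 of 2 neighbours ≥ 1, goes locally extinct.
  jellies: 1 of 2 neighbours < 2, below threshold.
Round 3 — checking thresholds:
  jellies: 2 of 2 neighbours ≥ 2, goes locally extinct.
Round 4 — no new extinctions; cascade stops.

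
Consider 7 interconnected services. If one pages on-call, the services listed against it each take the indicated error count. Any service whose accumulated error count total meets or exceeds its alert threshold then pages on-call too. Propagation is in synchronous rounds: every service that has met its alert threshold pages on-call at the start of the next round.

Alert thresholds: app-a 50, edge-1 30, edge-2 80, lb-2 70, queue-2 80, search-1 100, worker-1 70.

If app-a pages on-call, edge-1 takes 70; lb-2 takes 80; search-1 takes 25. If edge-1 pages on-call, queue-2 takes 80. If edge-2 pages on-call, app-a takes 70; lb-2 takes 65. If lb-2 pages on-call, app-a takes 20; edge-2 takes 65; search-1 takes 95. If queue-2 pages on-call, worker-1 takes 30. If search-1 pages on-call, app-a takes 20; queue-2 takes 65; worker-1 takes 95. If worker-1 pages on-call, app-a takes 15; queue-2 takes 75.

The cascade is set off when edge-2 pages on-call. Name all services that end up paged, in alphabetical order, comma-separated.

Round 1 — edge-2 pages on-call (initial).
  app-a: +70 → 70 ≥ 50
  lb-2: +65 → 65 < 70
Round 2 — app-a pages on-call.
  edge-1: +70 → 70 ≥ 30
  lb-2: +80 → 145 ≥ 70
  search-1: +25 → 25 < 100
Round 3 — edge-1, lb-2 page on-call.
  queue-2: +80 → 80 ≥ 80
  search-1: +95 → 120 ≥ 100
Round 4 — queue-2, search-1 page on-call.
  worker-1: +30+95 → 125 ≥ 70
Round 5 — worker-1 pages on-call.
No further pages.

app-a, edge-1, edge-2, lb-2, queue-2, search-1, worker-1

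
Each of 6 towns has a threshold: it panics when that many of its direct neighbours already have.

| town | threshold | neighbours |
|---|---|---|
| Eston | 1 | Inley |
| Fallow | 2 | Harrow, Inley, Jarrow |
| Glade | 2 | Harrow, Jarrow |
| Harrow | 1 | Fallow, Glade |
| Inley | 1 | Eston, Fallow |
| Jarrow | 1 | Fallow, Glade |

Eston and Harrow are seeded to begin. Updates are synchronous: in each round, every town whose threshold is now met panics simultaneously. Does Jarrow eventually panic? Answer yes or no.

Round 1 — Eston, Harrow panic (initial).
Round 2 — checking thresholds:
  Fallow: 1 of 3 neighbours < 2, below threshold.
  Glade: 1 of 2 neighbours < 2, below threshold.
  Inley: 1 of 2 neighbours ≥ 1, panics.
Round 3 — checking thresholds:
  Fallow: 2 of 3 neighbours ≥ 2, panics.
  Glade: 1 of 2 neighbours < 2, below threshold.
Round 4 — checking thresholds:
  Glade: 1 of 2 neighbours < 2, below threshold.
  Jarrow: 1 of 2 neighbours ≥ 1, panics.
Round 5 — checking thresholds:
  Glade: 2 of 2 neighbours ≥ 2, panics.
Round 6 — no new panics; cascade stops.

yes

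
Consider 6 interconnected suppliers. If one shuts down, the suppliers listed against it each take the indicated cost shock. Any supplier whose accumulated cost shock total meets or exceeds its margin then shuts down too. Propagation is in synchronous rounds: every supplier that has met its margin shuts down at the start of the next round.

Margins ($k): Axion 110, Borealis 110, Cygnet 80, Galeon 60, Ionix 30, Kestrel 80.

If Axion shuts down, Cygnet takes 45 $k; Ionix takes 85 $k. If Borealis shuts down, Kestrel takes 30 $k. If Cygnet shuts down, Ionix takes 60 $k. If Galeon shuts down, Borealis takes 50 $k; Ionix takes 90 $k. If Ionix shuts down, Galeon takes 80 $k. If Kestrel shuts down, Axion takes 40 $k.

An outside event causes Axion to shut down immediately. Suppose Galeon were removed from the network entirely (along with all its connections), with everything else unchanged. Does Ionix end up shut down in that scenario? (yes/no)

With Galeon removed:
Round 1 — Axion shuts down (initial).
  Cygnet: +45 → 45 < 80
  Ionix: +85 → 85 ≥ 30
Round 2 — Ionix shuts down.
No further shutdowns.

yes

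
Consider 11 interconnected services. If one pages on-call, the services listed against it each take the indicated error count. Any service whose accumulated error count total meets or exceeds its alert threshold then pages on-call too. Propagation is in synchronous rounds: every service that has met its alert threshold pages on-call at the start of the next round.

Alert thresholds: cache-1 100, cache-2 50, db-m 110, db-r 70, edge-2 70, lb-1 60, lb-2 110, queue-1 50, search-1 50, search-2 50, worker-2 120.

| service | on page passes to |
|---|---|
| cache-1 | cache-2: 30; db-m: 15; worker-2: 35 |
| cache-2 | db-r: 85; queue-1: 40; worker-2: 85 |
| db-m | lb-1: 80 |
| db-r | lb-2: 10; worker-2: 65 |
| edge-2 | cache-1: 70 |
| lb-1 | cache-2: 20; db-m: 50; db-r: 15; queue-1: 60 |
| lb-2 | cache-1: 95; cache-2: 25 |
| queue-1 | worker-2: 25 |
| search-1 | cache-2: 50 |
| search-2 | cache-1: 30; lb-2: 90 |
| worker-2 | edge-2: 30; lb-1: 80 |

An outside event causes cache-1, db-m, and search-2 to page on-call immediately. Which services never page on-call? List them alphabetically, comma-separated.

Round 1 — cache-1, db-m, search-2 page on-call (initial).
  cache-2: +30 → 30 < 50
  lb-1: +80 → 80 ≥ 60
  lb-2: +90 → 90 < 110
  worker-2: +35 → 35 < 120
Round 2 — lb-1 pages on-call.
  cache-2: +20 → 50 ≥ 50
  db-r: +15 → 15 < 70
  queue-1: +60 → 60 ≥ 50
Round 3 — cache-2, queue-1 page on-call.
  db-r: +85 → 100 ≥ 70
  worker-2: +85+25 → 145 ≥ 120
Round 4 — db-r, worker-2 page on-call.
  edge-2: +30 → 30 < 70
  lb-2: +10 → 100 < 110
No further pages.

edge-2, lb-2, search-1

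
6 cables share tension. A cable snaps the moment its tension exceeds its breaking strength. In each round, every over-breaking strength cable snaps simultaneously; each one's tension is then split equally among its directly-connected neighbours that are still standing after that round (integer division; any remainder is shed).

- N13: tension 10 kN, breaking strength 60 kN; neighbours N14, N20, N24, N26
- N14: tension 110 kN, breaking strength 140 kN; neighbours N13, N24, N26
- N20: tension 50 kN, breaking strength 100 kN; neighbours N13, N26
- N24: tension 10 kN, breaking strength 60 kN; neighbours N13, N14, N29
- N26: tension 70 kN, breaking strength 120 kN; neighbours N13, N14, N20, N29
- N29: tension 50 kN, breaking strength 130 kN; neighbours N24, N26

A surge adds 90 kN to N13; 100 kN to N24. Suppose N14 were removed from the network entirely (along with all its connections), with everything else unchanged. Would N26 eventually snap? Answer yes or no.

With N14 removed:
Round 1 — N13 at 100 > 60; N24 at 110 > 60. N13, N24 snap.
  N13 sheds 100 kN to N20, N26: 50 each.
    N20: 50+50 = 100 ≤ 100
    N26: 70+50 = 120 ≤ 120
  N24 sheds 110 kN to N29: 110 each.
    N29: 50+110 = 160 > 130
Round 2 — N29 snaps.
  N29 sheds 160 kN to N26: 160 each.
    N26: 120+160 = 280 > 120
Round 3 — N26 snaps.
  N26 sheds 280 kN to N20: 280 each.
    N20: 100+280 = 380 > 100
Round 4 — N20 snaps.
  N20 sheds 380 kN: no online neighbours, lost.
No further breaks.

yes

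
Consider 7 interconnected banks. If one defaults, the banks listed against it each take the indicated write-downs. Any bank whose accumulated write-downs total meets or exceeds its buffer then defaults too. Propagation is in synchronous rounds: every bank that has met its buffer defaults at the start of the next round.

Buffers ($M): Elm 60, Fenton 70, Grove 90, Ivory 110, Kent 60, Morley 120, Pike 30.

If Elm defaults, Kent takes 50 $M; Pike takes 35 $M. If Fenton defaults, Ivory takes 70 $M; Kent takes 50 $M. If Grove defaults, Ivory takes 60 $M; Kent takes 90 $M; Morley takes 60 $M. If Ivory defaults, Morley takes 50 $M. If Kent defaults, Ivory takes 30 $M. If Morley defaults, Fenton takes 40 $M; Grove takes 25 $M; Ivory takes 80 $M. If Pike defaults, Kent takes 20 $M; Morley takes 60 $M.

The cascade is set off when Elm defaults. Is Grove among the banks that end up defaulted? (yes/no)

Round 1 — Elm defaults (initial).
  Kent: +50 → 50 < 60
  Pike: +35 → 35 ≥ 30
Round 2 — Pike defaults.
  Kent: +20 → 70 ≥ 60
  Morley: +60 → 60 < 120
Round 3 — Kent defaults.
  Ivory: +30 → 30 < 110
No further defaults.

no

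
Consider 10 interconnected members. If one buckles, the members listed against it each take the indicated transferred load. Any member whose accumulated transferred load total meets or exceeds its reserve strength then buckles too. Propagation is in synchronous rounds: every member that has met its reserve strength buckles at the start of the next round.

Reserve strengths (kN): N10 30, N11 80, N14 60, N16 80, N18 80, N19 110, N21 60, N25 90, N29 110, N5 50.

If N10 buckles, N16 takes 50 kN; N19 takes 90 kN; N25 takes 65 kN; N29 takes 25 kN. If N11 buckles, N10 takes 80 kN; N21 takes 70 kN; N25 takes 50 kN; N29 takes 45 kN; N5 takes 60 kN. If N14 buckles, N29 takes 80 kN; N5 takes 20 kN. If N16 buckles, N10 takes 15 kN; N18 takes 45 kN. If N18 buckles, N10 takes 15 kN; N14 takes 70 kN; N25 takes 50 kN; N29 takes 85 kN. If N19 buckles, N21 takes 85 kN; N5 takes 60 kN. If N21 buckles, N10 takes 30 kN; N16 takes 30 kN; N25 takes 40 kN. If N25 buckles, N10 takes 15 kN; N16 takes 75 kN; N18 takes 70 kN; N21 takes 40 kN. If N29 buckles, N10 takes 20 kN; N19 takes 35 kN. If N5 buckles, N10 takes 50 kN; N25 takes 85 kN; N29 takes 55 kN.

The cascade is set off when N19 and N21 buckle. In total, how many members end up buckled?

9

Round 1 — N19, N21 buckle (initial).
  N10: +30 → 30 ≥ 30
  N16: +30 → 30 < 80
  N25: +40 → 40 < 90
  N5: +60 → 60 ≥ 50
Round 2 — N10, N5 buckle.
  N16: +50 → 80 ≥ 80
  N25: +65+85 → 190 ≥ 90
  N29: +25+55 → 80 < 110
Round 3 — N16, N25 buckle.
  N18: +45+70 → 115 ≥ 80
Round 4 — N18 buckles.
  N14: +70 → 70 ≥ 60
  N29: +85 → 165 ≥ 110
Round 5 — N14, N29 buckle.
No further bucklings.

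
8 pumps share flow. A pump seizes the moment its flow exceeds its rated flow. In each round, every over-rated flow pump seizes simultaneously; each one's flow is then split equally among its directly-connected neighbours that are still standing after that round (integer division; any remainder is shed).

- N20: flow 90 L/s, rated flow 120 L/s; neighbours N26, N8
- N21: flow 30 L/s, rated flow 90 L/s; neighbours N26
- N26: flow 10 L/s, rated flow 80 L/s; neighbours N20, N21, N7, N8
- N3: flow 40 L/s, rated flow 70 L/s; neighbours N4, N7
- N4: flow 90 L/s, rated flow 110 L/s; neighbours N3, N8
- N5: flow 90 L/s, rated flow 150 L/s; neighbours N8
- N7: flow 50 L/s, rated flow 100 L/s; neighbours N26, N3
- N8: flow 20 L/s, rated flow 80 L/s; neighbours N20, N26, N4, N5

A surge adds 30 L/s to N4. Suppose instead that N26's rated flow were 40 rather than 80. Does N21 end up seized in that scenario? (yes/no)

With N26's rated flow at 40:
Round 1 — N4 at 120 > 110. N4 seizes.
  N4 sheds 120 L/s to N3, N8: 60 each.
    N3: 40+60 = 100 > 70
    N8: 20+60 = 80 ≤ 80
Round 2 — N3 seizes.
  N3 sheds 100 L/s to N7: 100 each.
    N7: 50+100 = 150 > 100
Round 3 — N7 seizes.
  N7 sheds 150 L/s to N26: 150 each.
    N26: 10+150 = 160 > 40
Round 4 — N26 seizes.
  N26 sheds 160 L/s to N20, N21, N8: 53 each (1 lost).
    N20: 90+53 = 143 > 120
    N21: 30+53 = 83 ≤ 90
    N8: 80+53 = 133 > 80
Round 5 — N20, N8 seize.
  N20 sheds 143 L/s: no online neighbours, lost.
  N8 sheds 133 L/s to N5: 133 each.
    N5: 90+133 = 223 > 150
Round 6 — N5 seizes.
  N5 sheds 223 L/s: no online neighbours, lost.
No further seizures.

no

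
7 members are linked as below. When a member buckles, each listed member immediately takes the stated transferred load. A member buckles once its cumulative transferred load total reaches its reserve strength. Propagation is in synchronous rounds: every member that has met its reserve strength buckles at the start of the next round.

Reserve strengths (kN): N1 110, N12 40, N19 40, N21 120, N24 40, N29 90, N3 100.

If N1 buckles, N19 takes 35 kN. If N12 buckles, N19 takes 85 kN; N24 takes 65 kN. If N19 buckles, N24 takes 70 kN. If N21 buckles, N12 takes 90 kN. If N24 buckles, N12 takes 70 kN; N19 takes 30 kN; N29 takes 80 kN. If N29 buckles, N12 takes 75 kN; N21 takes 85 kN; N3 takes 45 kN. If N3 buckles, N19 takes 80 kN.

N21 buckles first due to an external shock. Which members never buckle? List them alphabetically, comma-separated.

Round 1 — N21 buckles (initial).
  N12: +90 → 90 ≥ 40
Round 2 — N12 buckles.
  N19: +85 → 85 ≥ 40
  N24: +65 → 65 ≥ 40
Round 3 — N19, N24 buckle.
  N29: +80 → 80 < 90
No further bucklings.

N1, N29, N3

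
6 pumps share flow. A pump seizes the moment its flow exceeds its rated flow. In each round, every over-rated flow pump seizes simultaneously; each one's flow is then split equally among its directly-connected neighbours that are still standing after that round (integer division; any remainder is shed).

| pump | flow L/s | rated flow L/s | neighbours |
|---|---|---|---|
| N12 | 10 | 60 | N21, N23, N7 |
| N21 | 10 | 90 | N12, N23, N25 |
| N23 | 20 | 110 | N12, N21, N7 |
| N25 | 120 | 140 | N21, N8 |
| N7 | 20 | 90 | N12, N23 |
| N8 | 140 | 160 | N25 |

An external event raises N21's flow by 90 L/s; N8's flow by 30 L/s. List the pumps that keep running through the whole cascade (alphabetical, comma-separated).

N12, N23, N7

Round 1 — N21 at 100 > 90; N8 at 170 > 160. N21, N8 seize.
  N21 sheds 100 L/s to N12, N23, N25: 33 each (1 lost).
    N12: 10+33 = 43 ≤ 60
    N23: 20+33 = 53 ≤ 110
    N25: 120+33 = 153 > 140
  N8 sheds 170 L/s to N25: 170 each.
    N25: 153+170 = 323 > 140
Round 2 — N25 seizes.
  N25 sheds 323 L/s: no online neighbours, lost.
No further seizures.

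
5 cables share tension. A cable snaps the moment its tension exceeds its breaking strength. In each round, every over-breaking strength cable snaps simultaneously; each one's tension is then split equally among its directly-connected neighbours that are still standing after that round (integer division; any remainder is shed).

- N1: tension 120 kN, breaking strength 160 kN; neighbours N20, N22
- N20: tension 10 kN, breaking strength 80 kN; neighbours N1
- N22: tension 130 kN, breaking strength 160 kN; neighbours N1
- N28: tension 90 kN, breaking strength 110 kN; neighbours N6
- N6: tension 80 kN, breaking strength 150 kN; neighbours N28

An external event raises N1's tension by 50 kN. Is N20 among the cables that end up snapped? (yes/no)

Round 1 — N1 at 170 > 160. N1 snaps.
  N1 sheds 170 kN to N20, N22: 85 each.
    N20: 10+85 = 95 > 80
    N22: 130+85 = 215 > 160
Round 2 — N20, N22 snap.
  N20 sheds 95 kN: no online neighbours, lost.
  N22 sheds 215 kN: no online neighbours, lost.
No further breaks.

yes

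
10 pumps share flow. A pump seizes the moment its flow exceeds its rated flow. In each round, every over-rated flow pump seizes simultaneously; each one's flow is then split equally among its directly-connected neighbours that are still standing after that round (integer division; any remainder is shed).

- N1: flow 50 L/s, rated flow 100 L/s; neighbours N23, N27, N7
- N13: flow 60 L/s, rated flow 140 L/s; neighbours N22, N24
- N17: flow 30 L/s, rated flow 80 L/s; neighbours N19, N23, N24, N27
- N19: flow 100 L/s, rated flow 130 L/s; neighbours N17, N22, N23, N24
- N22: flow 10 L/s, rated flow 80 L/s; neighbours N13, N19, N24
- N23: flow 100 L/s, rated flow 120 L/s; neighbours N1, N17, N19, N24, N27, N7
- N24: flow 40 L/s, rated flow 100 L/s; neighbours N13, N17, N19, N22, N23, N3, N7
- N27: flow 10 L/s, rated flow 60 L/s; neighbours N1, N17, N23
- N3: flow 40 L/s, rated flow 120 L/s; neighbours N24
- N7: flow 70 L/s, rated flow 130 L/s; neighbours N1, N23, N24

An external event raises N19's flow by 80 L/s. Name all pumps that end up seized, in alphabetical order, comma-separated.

N1, N13, N17, N19, N22, N23, N24, N27, N7

Round 1 — N19 at 180 > 130. N19 seizes.
  N19 sheds 180 L/s to N17, N22, N23, N24: 45 each.
    N17: 30+45 = 75 ≤ 80
    N22: 10+45 = 55 ≤ 80
    N23: 100+45 = 145 > 120
    N24: 40+45 = 85 ≤ 100
Round 2 — N23 seizes.
  N23 sheds 145 L/s to N1, N17, N24, N27, N7: 29 each.
    N1: 50+29 = 79 ≤ 100
    N17: 75+29 = 104 > 80
    N24: 85+29 = 114 > 100
    N27: 10+29 = 39 ≤ 60
    N7: 70+29 = 99 ≤ 130
Round 3 — N17, N24 seize.
  N17 sheds 104 L/s to N27: 104 each.
    N27: 39+104 = 143 > 60
  N24 sheds 114 L/s to N13, N22, N3, N7: 28 each (2 lost).
    N13: 60+28 = 88 ≤ 140
    N22: 55+28 = 83 > 80
    N3: 40+28 = 68 ≤ 120
    N7: 99+28 = 127 ≤ 130
Round 4 — N22, N27 seize.
  N22 sheds 83 L/s to N13: 83 each.
    N13: 88+83 = 171 > 140
  N27 sheds 143 L/s to N1: 143 each.
    N1: 79+143 = 222 > 100
Round 5 — N1, N13 seize.
  N1 sheds 222 L/s to N7: 222 each.
    N7: 127+222 = 349 > 130
  N13 sheds 171 L/s: no online neighbours, lost.
Round 6 — N7 seizes.
  N7 sheds 349 L/s: no online neighbours, lost.
No further seizures.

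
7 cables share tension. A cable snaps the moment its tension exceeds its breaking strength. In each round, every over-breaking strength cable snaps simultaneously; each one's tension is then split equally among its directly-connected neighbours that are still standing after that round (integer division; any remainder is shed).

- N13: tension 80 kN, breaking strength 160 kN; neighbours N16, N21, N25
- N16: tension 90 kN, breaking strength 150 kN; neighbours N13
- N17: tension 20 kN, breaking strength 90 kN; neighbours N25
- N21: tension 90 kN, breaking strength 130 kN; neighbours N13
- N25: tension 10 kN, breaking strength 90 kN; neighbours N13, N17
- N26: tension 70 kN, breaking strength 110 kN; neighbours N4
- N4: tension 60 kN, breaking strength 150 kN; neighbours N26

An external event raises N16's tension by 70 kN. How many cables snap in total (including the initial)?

Round 1 — N16 at 160 > 150. N16 snaps.
  N16 sheds 160 kN to N13: 160 each.
    N13: 80+160 = 240 > 160
Round 2 — N13 snaps.
  N13 sheds 240 kN to N21, N25: 120 each.
    N21: 90+120 = 210 > 130
    N25: 10+120 = 130 > 90
Round 3 — N21, N25 snap.
  N21 sheds 210 kN: no online neighbours, lost.
  N25 sheds 130 kN to N17: 130 each.
    N17: 20+130 = 150 > 90
Round 4 — N17 snaps.
  N17 sheds 150 kN: no online neighbours, lost.
No further breaks.

5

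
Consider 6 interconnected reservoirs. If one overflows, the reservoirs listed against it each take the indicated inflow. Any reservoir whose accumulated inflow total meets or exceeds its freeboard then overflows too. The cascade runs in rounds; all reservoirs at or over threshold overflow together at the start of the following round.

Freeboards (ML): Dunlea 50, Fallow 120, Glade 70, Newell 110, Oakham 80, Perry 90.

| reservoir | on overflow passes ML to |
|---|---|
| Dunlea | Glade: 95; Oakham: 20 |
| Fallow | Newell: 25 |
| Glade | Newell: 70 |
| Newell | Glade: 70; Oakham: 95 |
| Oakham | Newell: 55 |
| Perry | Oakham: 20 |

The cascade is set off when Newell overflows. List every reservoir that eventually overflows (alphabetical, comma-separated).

Glade, Newell, Oakham

Round 1 — Newell overflows (initial).
  Glade: +70 → 70 ≥ 70
  Oakham: +95 → 95 ≥ 80
Round 2 — Glade, Oakham overflow.
No further overflows.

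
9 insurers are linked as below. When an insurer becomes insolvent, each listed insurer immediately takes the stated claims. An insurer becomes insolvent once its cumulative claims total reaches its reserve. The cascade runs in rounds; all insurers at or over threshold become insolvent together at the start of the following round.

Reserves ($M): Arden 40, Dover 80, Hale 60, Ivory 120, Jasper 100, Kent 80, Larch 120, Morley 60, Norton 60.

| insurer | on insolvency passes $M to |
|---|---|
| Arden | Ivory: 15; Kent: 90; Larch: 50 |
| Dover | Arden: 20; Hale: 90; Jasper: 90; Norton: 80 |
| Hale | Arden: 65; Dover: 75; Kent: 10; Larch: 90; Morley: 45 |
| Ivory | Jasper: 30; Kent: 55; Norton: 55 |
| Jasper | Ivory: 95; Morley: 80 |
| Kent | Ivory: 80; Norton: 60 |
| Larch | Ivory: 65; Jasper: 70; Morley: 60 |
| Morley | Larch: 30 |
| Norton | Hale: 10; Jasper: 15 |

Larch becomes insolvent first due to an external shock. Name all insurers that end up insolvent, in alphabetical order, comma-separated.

Round 1 — Larch becomes insolvent (initial).
  Ivory: +65 → 65 < 120
  Jasper: +70 → 70 < 100
  Morley: +60 → 60 ≥ 60
Round 2 — Morley becomes insolvent.
No further insolvencies.

Larch, Morley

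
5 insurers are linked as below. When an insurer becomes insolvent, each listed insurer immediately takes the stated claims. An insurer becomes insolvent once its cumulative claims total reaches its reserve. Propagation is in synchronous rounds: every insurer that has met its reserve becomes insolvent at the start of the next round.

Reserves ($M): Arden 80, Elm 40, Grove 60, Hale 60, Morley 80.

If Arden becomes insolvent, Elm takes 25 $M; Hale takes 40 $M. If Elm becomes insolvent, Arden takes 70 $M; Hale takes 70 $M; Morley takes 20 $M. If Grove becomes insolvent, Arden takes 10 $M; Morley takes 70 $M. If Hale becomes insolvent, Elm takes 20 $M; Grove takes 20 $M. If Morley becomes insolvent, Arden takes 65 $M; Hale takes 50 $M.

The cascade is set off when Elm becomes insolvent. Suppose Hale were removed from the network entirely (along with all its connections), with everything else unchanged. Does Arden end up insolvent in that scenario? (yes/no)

With Hale removed:
Round 1 — Elm becomes insolvent (initial).
  Arden: +70 → 70 < 80
  Morley: +20 → 20 < 80
No further insolvencies.

no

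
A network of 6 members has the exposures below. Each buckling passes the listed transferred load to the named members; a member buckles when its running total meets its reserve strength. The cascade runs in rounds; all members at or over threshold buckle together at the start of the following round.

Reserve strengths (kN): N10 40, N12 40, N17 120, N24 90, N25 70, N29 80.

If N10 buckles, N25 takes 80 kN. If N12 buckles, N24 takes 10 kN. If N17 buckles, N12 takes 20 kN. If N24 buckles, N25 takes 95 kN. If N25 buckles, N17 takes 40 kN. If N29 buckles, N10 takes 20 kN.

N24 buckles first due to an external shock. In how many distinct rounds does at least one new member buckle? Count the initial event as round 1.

2

Round 1 — N24 buckles (initial).
  N25: +95 → 95 ≥ 70
Round 2 — N25 buckles.
  N17: +40 → 40 < 120
No further bucklings.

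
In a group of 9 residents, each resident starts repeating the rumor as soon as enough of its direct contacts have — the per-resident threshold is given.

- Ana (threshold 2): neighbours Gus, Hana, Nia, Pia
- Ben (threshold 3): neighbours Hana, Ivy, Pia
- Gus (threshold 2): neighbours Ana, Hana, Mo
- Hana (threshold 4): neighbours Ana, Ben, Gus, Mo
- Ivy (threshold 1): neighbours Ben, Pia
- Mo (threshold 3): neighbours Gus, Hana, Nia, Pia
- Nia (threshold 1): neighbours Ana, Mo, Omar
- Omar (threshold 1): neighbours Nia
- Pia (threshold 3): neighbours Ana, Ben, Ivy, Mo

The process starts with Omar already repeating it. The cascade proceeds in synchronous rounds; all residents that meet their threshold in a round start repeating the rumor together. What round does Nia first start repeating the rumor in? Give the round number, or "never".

2

Round 1 — Omar starts repeating the rumor (initial).
Round 2 — checking thresholds:
  Nia: 1 of 3 neighbours ≥ 1, starts repeating the rumor.
Round 3 — no new spreads; cascade stops.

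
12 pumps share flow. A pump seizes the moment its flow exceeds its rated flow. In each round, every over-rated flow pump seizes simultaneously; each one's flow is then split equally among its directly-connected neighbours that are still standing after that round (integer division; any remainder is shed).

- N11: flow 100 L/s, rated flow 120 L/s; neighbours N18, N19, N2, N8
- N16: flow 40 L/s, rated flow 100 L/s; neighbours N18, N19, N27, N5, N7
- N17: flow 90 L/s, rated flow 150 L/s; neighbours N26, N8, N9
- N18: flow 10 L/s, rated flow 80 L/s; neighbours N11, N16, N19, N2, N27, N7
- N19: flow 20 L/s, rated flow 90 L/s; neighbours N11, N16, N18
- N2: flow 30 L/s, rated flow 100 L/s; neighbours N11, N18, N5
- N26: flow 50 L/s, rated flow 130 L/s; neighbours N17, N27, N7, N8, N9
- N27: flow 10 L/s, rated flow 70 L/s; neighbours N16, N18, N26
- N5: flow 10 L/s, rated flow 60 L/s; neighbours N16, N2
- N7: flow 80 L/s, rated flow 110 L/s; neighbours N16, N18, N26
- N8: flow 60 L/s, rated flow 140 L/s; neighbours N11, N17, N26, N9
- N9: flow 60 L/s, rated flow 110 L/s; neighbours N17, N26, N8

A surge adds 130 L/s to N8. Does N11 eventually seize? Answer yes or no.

Round 1 — N8 at 190 > 140. N8 seizes.
  N8 sheds 190 L/s to N11, N17, N26, N9: 47 each (2 lost).
    N11: 100+47 = 147 > 120
    N17: 90+47 = 137 ≤ 150
    N26: 50+47 = 97 ≤ 130
    N9: 60+47 = 107 ≤ 110
Round 2 — N11 seizes.
  N11 sheds 147 L/s to N18, N19, N2: 49 each.
    N18: 10+49 = 59 ≤ 80
    N19: 20+49 = 69 ≤ 90
    N2: 30+49 = 79 ≤ 100
No further seizures.

yes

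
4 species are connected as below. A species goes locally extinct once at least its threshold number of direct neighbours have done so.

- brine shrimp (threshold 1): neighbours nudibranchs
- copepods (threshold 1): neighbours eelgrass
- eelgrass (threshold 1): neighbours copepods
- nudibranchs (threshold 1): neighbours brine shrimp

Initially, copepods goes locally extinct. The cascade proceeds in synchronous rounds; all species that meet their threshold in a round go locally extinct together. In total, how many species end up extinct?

2

Round 1 — copepods goes locally extinct (initial).
Round 2 — checking thresholds:
  eelgrass: 1 of 1 neighbours ≥ 1, goes locally extinct.
Round 3 — no new extinctions; cascade stops.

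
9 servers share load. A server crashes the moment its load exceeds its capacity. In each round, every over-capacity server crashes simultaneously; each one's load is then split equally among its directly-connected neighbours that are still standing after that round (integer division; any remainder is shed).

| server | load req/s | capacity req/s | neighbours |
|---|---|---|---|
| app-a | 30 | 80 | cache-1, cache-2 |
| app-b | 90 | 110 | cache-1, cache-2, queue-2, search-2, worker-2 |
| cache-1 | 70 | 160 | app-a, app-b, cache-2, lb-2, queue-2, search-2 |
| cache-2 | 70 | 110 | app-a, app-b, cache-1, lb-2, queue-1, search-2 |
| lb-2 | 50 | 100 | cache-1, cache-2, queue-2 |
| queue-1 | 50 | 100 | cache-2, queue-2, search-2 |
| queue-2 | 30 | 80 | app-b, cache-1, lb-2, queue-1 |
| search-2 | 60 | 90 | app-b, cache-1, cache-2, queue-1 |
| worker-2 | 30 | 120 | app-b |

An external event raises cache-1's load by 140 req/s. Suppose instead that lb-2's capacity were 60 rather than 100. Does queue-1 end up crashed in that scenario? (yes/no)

yes

With lb-2's capacity at 60:
Round 1 — cache-1 at 210 > 160. cache-1 crashes.
  cache-1 sheds 210 req/s to app-a, app-b, cache-2, lb-2, queue-2, search-2: 35 each.
    app-a: 30+35 = 65 ≤ 80
    app-b: 90+35 = 125 > 110
    cache-2: 70+35 = 105 ≤ 110
    lb-2: 50+35 = 85 > 60
    queue-2: 30+35 = 65 ≤ 80
    search-2: 60+35 = 95 > 90
Round 2 — app-b, lb-2, search-2 crash.
  app-b sheds 125 req/s to cache-2, queue-2, worker-2: 41 each (2 lost).
    cache-2: 105+41 = 146 > 110
    queue-2: 65+41 = 106 > 80
    worker-2: 30+41 = 71 ≤ 120
  lb-2 sheds 85 req/s to cache-2, queue-2: 42 each (1 lost).
    cache-2: 146+42 = 188 > 110
    queue-2: 106+42 = 148 > 80
  search-2 sheds 95 req/s to cache-2, queue-1: 47 each (1 lost).
    cache-2: 188+47 = 235 > 110
    queue-1: 50+47 = 97 ≤ 100
Round 3 — cache-2, queue-2 crash.
  cache-2 sheds 235 req/s to app-a, queue-1: 117 each (1 lost).
    app-a: 65+117 = 182 > 80
    queue-1: 97+117 = 214 > 100
  queue-2 sheds 148 req/s to queue-1: 148 each.
    queue-1: 214+148 = 362 > 100
Round 4 — app-a, queue-1 crash.
  app-a sheds 182 req/s: no online neighbours, lost.
  queue-1 sheds 362 req/s: no online neighbours, lost.
No further crashes.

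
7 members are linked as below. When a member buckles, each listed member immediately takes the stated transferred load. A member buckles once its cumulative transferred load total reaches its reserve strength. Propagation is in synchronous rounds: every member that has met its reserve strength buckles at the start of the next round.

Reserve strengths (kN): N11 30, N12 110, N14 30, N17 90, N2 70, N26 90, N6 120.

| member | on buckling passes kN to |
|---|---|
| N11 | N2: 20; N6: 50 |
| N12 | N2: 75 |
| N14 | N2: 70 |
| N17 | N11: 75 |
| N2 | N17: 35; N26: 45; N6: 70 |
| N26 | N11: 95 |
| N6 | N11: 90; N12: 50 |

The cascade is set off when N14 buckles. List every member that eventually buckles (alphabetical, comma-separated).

N14, N2

Round 1 — N14 buckles (initial).
  N2: +70 → 70 ≥ 70
Round 2 — N2 buckles.
  N17: +35 → 35 < 90
  N26: +45 → 45 < 90
  N6: +70 → 70 < 120
No further bucklings.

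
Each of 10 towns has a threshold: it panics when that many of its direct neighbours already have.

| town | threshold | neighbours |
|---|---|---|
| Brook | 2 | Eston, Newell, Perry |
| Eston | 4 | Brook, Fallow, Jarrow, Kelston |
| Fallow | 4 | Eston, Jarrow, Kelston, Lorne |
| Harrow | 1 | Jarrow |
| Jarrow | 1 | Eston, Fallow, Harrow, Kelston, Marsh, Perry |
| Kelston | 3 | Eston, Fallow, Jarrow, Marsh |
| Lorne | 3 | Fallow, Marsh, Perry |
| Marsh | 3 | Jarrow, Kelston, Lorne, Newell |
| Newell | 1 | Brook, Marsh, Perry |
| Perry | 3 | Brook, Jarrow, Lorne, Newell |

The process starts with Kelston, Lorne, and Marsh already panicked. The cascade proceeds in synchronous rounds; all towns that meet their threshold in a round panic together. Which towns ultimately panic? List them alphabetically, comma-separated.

Brook, Harrow, Jarrow, Kelston, Lorne, Marsh, Newell, Perry

Round 1 — Kelston, Lorne, Marsh panic (initial).
Round 2 — checking thresholds:
  Eston: 1 of 4 neighbours < 4, holds.
  Fallow: 2 of 4 neighbours < 4, holds.
  Jarrow: 2 of 6 neighbours ≥ 1, panics.
  Newell: 1 of 3 neighbours ≥ 1, panics.
  Perry: 1 of 4 neighbours < 3, holds.
Round 3 — checking thresholds:
  Brook: 1 of 3 neighbours < 2, holds.
  Eston: 2 of 4 neighbours < 4, holds.
  Fallow: 3 of 4 neighbours < 4, holds.
  Harrow: 1 of 1 neighbours ≥ 1, panics.
  Perry: 3 of 4 neighbours ≥ 3, panics.
Round 4 — checking thresholds:
  Brook: 2 of 3 neighbours ≥ 2, panics.
  Eston: 2 of 4 neighbours < 4, holds.
  Fallow: 3 of 4 neighbours < 4, holds.
Round 5 — no new panics; cascade stops.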